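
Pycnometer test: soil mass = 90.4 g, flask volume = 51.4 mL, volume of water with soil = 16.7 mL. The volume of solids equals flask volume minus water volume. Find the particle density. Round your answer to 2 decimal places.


Step 1: Volume of solids = flask volume - water volume with soil
Step 2: V_solids = 51.4 - 16.7 = 34.7 mL
Step 3: Particle density = mass / V_solids = 90.4 / 34.7 = 2.61 g/cm^3

2.61


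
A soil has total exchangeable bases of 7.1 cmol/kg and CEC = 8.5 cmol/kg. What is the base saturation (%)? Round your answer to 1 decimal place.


Step 1: BS = 100 * (sum of bases) / CEC
Step 2: BS = 100 * 7.1 / 8.5
Step 3: BS = 83.5%

83.5


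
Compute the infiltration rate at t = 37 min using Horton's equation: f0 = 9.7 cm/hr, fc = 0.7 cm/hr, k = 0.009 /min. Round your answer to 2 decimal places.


Step 1: f = fc + (f0 - fc) * exp(-k * t)
Step 2: exp(-0.009 * 37) = 0.71677
Step 3: f = 0.7 + (9.7 - 0.7) * 0.71677
Step 4: f = 0.7 + 9.0 * 0.71677
Step 5: f = 7.15 cm/hr

7.15


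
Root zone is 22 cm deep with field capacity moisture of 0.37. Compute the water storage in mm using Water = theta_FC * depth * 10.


Step 1: Water (mm) = theta_FC * depth (cm) * 10
Step 2: Water = 0.37 * 22 * 10
Step 3: Water = 81.4 mm

81.4


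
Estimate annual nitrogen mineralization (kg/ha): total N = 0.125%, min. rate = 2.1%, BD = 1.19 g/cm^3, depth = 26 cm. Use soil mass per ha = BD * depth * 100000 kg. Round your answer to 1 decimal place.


Step 1: Soil mass per ha = BD * depth * 100000 = 1.19 * 26 * 100000 = 3094000 kg
Step 2: Total N pool = soil mass * N%/100 = 3094000 * 0.125/100 = 3867.5 kg/ha
Step 3: N mineralized = N pool * rate%/100 = 3867.5 * 2.1/100 = 81.2 kg/ha/yr

81.2


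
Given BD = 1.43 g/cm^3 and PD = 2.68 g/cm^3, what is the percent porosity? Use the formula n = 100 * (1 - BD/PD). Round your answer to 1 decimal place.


Step 1: Formula: n = 100 * (1 - BD / PD)
Step 2: n = 100 * (1 - 1.43 / 2.68)
Step 3: n = 100 * (1 - 0.53358)
Step 4: n = 46.6%

46.6


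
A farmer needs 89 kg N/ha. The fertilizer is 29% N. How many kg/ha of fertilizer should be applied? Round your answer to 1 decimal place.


Step 1: Fertilizer rate = target N / (N content / 100)
Step 2: Rate = 89 / (29 / 100)
Step 3: Rate = 89 / 0.29
Step 4: Rate = 306.9 kg/ha

306.9


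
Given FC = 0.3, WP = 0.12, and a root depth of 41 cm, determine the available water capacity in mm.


Step 1: Available water = (FC - WP) * depth * 10
Step 2: AW = (0.3 - 0.12) * 41 * 10
Step 3: AW = 0.18 * 41 * 10
Step 4: AW = 73.8 mm

73.8


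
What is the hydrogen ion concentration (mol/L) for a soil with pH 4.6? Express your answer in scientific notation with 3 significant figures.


Step 1: [H+] = 10^(-pH)
Step 2: [H+] = 10^(-4.6)
Step 3: [H+] = 2.51e-05 mol/L

2.51e-05


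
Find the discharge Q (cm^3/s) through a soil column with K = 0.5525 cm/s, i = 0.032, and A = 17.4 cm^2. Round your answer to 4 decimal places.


Step 1: Apply Darcy's law: Q = K * i * A
Step 2: Q = 0.5525 * 0.032 * 17.4
Step 3: Q = 0.3076 cm^3/s

0.3076


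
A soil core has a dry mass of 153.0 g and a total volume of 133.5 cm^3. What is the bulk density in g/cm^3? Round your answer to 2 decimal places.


Step 1: Identify the formula: BD = dry mass / volume
Step 2: Substitute values: BD = 153.0 / 133.5
Step 3: BD = 1.15 g/cm^3

1.15


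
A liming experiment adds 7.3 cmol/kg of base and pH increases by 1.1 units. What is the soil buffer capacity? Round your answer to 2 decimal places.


Step 1: BC = change in base / change in pH
Step 2: BC = 7.3 / 1.1
Step 3: BC = 6.64 cmol/(kg*pH unit)

6.64


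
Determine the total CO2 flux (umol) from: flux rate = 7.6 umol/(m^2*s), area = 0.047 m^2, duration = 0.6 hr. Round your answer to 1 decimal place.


Step 1: Convert time to seconds: 0.6 hr * 3600 = 2160.0 s
Step 2: Total = flux * area * time_s
Step 3: Total = 7.6 * 0.047 * 2160.0
Step 4: Total = 771.6 umol

771.6


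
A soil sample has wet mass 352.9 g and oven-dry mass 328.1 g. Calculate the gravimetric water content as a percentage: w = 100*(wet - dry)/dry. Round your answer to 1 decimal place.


Step 1: Water mass = wet - dry = 352.9 - 328.1 = 24.8 g
Step 2: w = 100 * water mass / dry mass
Step 3: w = 100 * 24.8 / 328.1 = 7.6%

7.6


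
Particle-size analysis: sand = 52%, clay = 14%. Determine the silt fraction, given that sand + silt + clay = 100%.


Step 1: sand + silt + clay = 100%
Step 2: silt = 100 - sand - clay
Step 3: silt = 100 - 52 - 14
Step 4: silt = 34%

34


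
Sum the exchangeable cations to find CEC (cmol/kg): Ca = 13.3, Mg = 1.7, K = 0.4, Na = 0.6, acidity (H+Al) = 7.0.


Step 1: CEC = Ca + Mg + K + Na + (H+Al)
Step 2: CEC = 13.3 + 1.7 + 0.4 + 0.6 + 7.0
Step 3: CEC = 23.0 cmol/kg

23.0


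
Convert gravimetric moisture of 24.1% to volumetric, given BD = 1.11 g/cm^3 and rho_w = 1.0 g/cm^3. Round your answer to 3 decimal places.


Step 1: theta = (w / 100) * BD / rho_w
Step 2: theta = (24.1 / 100) * 1.11 / 1.0
Step 3: theta = 0.241 * 1.11
Step 4: theta = 0.268

0.268


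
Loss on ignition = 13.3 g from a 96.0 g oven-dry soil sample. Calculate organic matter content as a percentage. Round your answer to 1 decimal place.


Step 1: OM% = 100 * LOI / sample mass
Step 2: OM = 100 * 13.3 / 96.0
Step 3: OM = 13.9%

13.9


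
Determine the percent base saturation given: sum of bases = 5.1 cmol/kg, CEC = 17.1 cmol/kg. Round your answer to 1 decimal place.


Step 1: BS = 100 * (sum of bases) / CEC
Step 2: BS = 100 * 5.1 / 17.1
Step 3: BS = 29.8%

29.8


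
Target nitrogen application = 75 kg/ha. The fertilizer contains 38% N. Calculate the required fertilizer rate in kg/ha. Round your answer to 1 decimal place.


Step 1: Fertilizer rate = target N / (N content / 100)
Step 2: Rate = 75 / (38 / 100)
Step 3: Rate = 75 / 0.38
Step 4: Rate = 197.4 kg/ha

197.4


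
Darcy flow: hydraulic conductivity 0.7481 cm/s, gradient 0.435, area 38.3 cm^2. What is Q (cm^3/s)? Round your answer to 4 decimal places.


Step 1: Apply Darcy's law: Q = K * i * A
Step 2: Q = 0.7481 * 0.435 * 38.3
Step 3: Q = 12.4637 cm^3/s

12.4637


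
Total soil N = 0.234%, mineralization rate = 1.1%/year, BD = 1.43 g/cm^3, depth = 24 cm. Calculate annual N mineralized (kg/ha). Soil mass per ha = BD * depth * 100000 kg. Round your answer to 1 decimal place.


Step 1: Soil mass per ha = BD * depth * 100000 = 1.43 * 24 * 100000 = 3432000 kg
Step 2: Total N pool = soil mass * N%/100 = 3432000 * 0.234/100 = 8030.88 kg/ha
Step 3: N mineralized = N pool * rate%/100 = 8030.88 * 1.1/100 = 88.3 kg/ha/yr

88.3


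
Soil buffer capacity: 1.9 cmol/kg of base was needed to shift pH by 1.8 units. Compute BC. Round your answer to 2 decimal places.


Step 1: BC = change in base / change in pH
Step 2: BC = 1.9 / 1.8
Step 3: BC = 1.06 cmol/(kg*pH unit)

1.06


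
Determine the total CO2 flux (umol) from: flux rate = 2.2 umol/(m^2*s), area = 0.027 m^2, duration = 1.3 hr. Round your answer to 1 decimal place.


Step 1: Convert time to seconds: 1.3 hr * 3600 = 4680.0 s
Step 2: Total = flux * area * time_s
Step 3: Total = 2.2 * 0.027 * 4680.0
Step 4: Total = 278.0 umol

278.0


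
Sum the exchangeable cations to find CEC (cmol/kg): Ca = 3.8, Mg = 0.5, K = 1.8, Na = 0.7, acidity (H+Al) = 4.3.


Step 1: CEC = Ca + Mg + K + Na + (H+Al)
Step 2: CEC = 3.8 + 0.5 + 1.8 + 0.7 + 4.3
Step 3: CEC = 11.1 cmol/kg

11.1


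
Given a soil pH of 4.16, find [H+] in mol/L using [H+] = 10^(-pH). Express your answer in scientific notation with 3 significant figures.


Step 1: [H+] = 10^(-pH)
Step 2: [H+] = 10^(-4.16)
Step 3: [H+] = 6.92e-05 mol/L

6.92e-05


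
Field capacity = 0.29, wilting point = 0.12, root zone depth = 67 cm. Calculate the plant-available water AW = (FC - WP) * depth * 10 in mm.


Step 1: Available water = (FC - WP) * depth * 10
Step 2: AW = (0.29 - 0.12) * 67 * 10
Step 3: AW = 0.17 * 67 * 10
Step 4: AW = 113.9 mm

113.9


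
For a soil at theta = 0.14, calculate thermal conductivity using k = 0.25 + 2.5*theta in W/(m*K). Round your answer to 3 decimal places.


Step 1: k = 0.25 + 2.5 * theta
Step 2: k = 0.25 + 2.5 * 0.14
Step 3: k = 0.25 + 0.35
Step 4: k = 0.6 W/(m*K)

0.6


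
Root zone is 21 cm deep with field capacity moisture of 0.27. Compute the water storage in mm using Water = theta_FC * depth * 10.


Step 1: Water (mm) = theta_FC * depth (cm) * 10
Step 2: Water = 0.27 * 21 * 10
Step 3: Water = 56.7 mm

56.7


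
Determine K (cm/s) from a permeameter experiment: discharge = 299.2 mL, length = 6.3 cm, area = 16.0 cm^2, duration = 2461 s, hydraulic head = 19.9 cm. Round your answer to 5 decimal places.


Step 1: K = Q * L / (A * t * h)
Step 2: Numerator = 299.2 * 6.3 = 1884.96
Step 3: Denominator = 16.0 * 2461 * 19.9 = 783582.4
Step 4: K = 1884.96 / 783582.4 = 0.00241 cm/s

0.00241


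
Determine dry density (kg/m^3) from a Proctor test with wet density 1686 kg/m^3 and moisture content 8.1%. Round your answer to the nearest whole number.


Step 1: Dry density = wet density / (1 + w/100)
Step 2: Dry density = 1686 / (1 + 8.1/100)
Step 3: Dry density = 1686 / 1.081
Step 4: Dry density = 1560 kg/m^3

1560


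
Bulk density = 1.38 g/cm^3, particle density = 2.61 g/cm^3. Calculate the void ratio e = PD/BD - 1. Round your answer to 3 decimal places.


Step 1: e = PD / BD - 1
Step 2: e = 2.61 / 1.38 - 1
Step 3: e = 1.8913 - 1
Step 4: e = 0.891

0.891


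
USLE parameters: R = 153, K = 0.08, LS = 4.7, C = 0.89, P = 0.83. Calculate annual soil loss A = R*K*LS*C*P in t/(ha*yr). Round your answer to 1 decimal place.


Step 1: A = R * K * LS * C * P
Step 2: R * K = 153 * 0.08 = 12.24
Step 3: (R*K) * LS = 12.24 * 4.7 = 57.528
Step 4: * C * P = 57.528 * 0.89 * 0.83 = 42.5
Step 5: A = 42.5 t/(ha*yr)

42.5


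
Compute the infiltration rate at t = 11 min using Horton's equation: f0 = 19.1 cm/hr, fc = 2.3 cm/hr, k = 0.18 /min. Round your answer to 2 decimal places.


Step 1: f = fc + (f0 - fc) * exp(-k * t)
Step 2: exp(-0.18 * 11) = 0.138069
Step 3: f = 2.3 + (19.1 - 2.3) * 0.138069
Step 4: f = 2.3 + 16.8 * 0.138069
Step 5: f = 4.62 cm/hr

4.62


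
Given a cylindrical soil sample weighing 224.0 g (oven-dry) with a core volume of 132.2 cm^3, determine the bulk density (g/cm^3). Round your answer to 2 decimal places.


Step 1: Identify the formula: BD = dry mass / volume
Step 2: Substitute values: BD = 224.0 / 132.2
Step 3: BD = 1.69 g/cm^3

1.69


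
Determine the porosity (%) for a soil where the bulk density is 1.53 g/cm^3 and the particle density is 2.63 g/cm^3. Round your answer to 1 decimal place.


Step 1: Formula: n = 100 * (1 - BD / PD)
Step 2: n = 100 * (1 - 1.53 / 2.63)
Step 3: n = 100 * (1 - 0.58175)
Step 4: n = 41.8%

41.8


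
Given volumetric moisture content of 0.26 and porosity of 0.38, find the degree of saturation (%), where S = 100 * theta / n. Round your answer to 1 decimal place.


Step 1: S = 100 * theta_v / n
Step 2: S = 100 * 0.26 / 0.38
Step 3: S = 68.4%

68.4


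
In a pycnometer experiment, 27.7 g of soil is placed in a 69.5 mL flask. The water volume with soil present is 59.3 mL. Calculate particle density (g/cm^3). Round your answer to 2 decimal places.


Step 1: Volume of solids = flask volume - water volume with soil
Step 2: V_solids = 69.5 - 59.3 = 10.2 mL
Step 3: Particle density = mass / V_solids = 27.7 / 10.2 = 2.72 g/cm^3

2.72


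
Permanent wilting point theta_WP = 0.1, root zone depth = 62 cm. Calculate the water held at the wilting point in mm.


Step 1: Water (mm) = theta_WP * depth * 10
Step 2: Water = 0.1 * 62 * 10
Step 3: Water = 62.0 mm

62.0


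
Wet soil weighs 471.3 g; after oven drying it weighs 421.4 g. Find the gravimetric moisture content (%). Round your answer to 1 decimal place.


Step 1: Water mass = wet - dry = 471.3 - 421.4 = 49.9 g
Step 2: w = 100 * water mass / dry mass
Step 3: w = 100 * 49.9 / 421.4 = 11.8%

11.8


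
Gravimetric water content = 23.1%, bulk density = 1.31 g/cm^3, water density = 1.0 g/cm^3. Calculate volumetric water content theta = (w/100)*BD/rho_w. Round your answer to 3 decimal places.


Step 1: theta = (w / 100) * BD / rho_w
Step 2: theta = (23.1 / 100) * 1.31 / 1.0
Step 3: theta = 0.231 * 1.31
Step 4: theta = 0.303

0.303


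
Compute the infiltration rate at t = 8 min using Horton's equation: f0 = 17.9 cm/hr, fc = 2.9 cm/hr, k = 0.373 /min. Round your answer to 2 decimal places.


Step 1: f = fc + (f0 - fc) * exp(-k * t)
Step 2: exp(-0.373 * 8) = 0.05059
Step 3: f = 2.9 + (17.9 - 2.9) * 0.05059
Step 4: f = 2.9 + 15.0 * 0.05059
Step 5: f = 3.66 cm/hr

3.66


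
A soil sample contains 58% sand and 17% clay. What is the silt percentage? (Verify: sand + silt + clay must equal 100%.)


Step 1: sand + silt + clay = 100%
Step 2: silt = 100 - sand - clay
Step 3: silt = 100 - 58 - 17
Step 4: silt = 25%

25


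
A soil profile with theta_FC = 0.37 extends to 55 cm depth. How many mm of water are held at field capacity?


Step 1: Water (mm) = theta_FC * depth (cm) * 10
Step 2: Water = 0.37 * 55 * 10
Step 3: Water = 203.5 mm

203.5


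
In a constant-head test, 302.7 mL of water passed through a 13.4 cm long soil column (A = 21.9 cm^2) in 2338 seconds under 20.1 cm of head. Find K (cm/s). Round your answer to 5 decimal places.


Step 1: K = Q * L / (A * t * h)
Step 2: Numerator = 302.7 * 13.4 = 4056.18
Step 3: Denominator = 21.9 * 2338 * 20.1 = 1029164.22
Step 4: K = 4056.18 / 1029164.22 = 0.00394 cm/s

0.00394


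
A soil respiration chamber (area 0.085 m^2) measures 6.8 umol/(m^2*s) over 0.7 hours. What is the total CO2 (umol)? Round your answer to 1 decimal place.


Step 1: Convert time to seconds: 0.7 hr * 3600 = 2520.0 s
Step 2: Total = flux * area * time_s
Step 3: Total = 6.8 * 0.085 * 2520.0
Step 4: Total = 1456.6 umol

1456.6


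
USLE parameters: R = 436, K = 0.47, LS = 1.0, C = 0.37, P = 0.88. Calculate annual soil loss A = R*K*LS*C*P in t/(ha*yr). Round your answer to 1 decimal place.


Step 1: A = R * K * LS * C * P
Step 2: R * K = 436 * 0.47 = 204.92
Step 3: (R*K) * LS = 204.92 * 1.0 = 204.92
Step 4: * C * P = 204.92 * 0.37 * 0.88 = 66.7
Step 5: A = 66.7 t/(ha*yr)

66.7


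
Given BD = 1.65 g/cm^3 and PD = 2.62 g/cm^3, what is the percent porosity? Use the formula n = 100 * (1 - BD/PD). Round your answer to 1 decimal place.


Step 1: Formula: n = 100 * (1 - BD / PD)
Step 2: n = 100 * (1 - 1.65 / 2.62)
Step 3: n = 100 * (1 - 0.62977)
Step 4: n = 37.0%

37.0


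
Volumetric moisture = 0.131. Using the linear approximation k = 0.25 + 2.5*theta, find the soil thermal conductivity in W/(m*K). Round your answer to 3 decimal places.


Step 1: k = 0.25 + 2.5 * theta
Step 2: k = 0.25 + 2.5 * 0.131
Step 3: k = 0.25 + 0.328
Step 4: k = 0.578 W/(m*K)

0.578


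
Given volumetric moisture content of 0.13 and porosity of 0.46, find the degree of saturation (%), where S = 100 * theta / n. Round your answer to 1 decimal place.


Step 1: S = 100 * theta_v / n
Step 2: S = 100 * 0.13 / 0.46
Step 3: S = 28.3%

28.3


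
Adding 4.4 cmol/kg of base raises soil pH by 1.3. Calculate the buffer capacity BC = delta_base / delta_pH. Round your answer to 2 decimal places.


Step 1: BC = change in base / change in pH
Step 2: BC = 4.4 / 1.3
Step 3: BC = 3.38 cmol/(kg*pH unit)

3.38


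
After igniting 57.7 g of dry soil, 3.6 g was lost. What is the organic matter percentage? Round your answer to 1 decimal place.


Step 1: OM% = 100 * LOI / sample mass
Step 2: OM = 100 * 3.6 / 57.7
Step 3: OM = 6.2%

6.2


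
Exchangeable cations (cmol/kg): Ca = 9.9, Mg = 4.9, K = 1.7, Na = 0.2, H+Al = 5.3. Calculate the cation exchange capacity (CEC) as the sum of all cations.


Step 1: CEC = Ca + Mg + K + Na + (H+Al)
Step 2: CEC = 9.9 + 4.9 + 1.7 + 0.2 + 5.3
Step 3: CEC = 22.0 cmol/kg

22.0


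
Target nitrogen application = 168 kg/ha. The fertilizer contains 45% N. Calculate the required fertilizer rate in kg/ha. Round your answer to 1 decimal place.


Step 1: Fertilizer rate = target N / (N content / 100)
Step 2: Rate = 168 / (45 / 100)
Step 3: Rate = 168 / 0.45
Step 4: Rate = 373.3 kg/ha

373.3


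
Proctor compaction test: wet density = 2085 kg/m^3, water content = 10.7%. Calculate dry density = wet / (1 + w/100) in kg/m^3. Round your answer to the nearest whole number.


Step 1: Dry density = wet density / (1 + w/100)
Step 2: Dry density = 2085 / (1 + 10.7/100)
Step 3: Dry density = 2085 / 1.107
Step 4: Dry density = 1883 kg/m^3

1883


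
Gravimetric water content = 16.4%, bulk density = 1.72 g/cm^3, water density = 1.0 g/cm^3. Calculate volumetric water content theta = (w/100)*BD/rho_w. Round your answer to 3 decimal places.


Step 1: theta = (w / 100) * BD / rho_w
Step 2: theta = (16.4 / 100) * 1.72 / 1.0
Step 3: theta = 0.164 * 1.72
Step 4: theta = 0.282

0.282


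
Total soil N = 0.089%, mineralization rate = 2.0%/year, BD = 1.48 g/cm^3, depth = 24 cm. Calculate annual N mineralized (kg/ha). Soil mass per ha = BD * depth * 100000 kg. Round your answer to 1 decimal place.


Step 1: Soil mass per ha = BD * depth * 100000 = 1.48 * 24 * 100000 = 3552000 kg
Step 2: Total N pool = soil mass * N%/100 = 3552000 * 0.089/100 = 3161.28 kg/ha
Step 3: N mineralized = N pool * rate%/100 = 3161.28 * 2.0/100 = 63.2 kg/ha/yr

63.2


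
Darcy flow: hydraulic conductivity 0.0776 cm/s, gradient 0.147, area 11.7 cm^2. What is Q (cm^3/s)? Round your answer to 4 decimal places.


Step 1: Apply Darcy's law: Q = K * i * A
Step 2: Q = 0.0776 * 0.147 * 11.7
Step 3: Q = 0.1335 cm^3/s

0.1335


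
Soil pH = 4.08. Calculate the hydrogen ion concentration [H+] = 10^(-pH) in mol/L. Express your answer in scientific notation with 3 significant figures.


Step 1: [H+] = 10^(-pH)
Step 2: [H+] = 10^(-4.08)
Step 3: [H+] = 8.32e-05 mol/L

8.32e-05


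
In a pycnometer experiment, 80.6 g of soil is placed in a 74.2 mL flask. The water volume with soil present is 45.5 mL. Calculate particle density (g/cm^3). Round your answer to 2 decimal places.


Step 1: Volume of solids = flask volume - water volume with soil
Step 2: V_solids = 74.2 - 45.5 = 28.7 mL
Step 3: Particle density = mass / V_solids = 80.6 / 28.7 = 2.81 g/cm^3

2.81


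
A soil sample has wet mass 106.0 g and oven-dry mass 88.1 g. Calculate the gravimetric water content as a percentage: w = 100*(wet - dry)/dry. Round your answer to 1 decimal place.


Step 1: Water mass = wet - dry = 106.0 - 88.1 = 17.9 g
Step 2: w = 100 * water mass / dry mass
Step 3: w = 100 * 17.9 / 88.1 = 20.3%

20.3


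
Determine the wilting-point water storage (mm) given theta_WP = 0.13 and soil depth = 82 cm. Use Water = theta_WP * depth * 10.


Step 1: Water (mm) = theta_WP * depth * 10
Step 2: Water = 0.13 * 82 * 10
Step 3: Water = 106.6 mm

106.6


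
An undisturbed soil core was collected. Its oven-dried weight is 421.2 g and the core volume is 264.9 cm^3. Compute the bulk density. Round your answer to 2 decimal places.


Step 1: Identify the formula: BD = dry mass / volume
Step 2: Substitute values: BD = 421.2 / 264.9
Step 3: BD = 1.59 g/cm^3

1.59


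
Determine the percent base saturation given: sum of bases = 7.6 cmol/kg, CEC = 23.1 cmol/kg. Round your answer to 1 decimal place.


Step 1: BS = 100 * (sum of bases) / CEC
Step 2: BS = 100 * 7.6 / 23.1
Step 3: BS = 32.9%

32.9


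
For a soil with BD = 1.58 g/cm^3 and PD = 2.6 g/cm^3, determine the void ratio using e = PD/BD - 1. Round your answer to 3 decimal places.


Step 1: e = PD / BD - 1
Step 2: e = 2.6 / 1.58 - 1
Step 3: e = 1.64557 - 1
Step 4: e = 0.646

0.646


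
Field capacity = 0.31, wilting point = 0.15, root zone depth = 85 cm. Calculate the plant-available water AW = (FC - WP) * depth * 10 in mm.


Step 1: Available water = (FC - WP) * depth * 10
Step 2: AW = (0.31 - 0.15) * 85 * 10
Step 3: AW = 0.16 * 85 * 10
Step 4: AW = 136.0 mm

136.0


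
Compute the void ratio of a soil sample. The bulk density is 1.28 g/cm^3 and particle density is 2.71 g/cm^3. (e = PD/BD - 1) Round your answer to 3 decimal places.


Step 1: e = PD / BD - 1
Step 2: e = 2.71 / 1.28 - 1
Step 3: e = 2.11719 - 1
Step 4: e = 1.117

1.117


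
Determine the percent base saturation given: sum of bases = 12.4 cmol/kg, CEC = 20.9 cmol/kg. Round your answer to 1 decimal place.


Step 1: BS = 100 * (sum of bases) / CEC
Step 2: BS = 100 * 12.4 / 20.9
Step 3: BS = 59.3%

59.3


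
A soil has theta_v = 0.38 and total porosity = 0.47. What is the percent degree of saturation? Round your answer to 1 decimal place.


Step 1: S = 100 * theta_v / n
Step 2: S = 100 * 0.38 / 0.47
Step 3: S = 80.9%

80.9


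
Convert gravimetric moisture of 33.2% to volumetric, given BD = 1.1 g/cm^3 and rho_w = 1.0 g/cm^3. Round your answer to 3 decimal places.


Step 1: theta = (w / 100) * BD / rho_w
Step 2: theta = (33.2 / 100) * 1.1 / 1.0
Step 3: theta = 0.332 * 1.1
Step 4: theta = 0.365

0.365


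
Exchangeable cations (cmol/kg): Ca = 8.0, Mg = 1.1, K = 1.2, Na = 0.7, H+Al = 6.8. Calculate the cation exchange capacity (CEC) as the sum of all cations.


Step 1: CEC = Ca + Mg + K + Na + (H+Al)
Step 2: CEC = 8.0 + 1.1 + 1.2 + 0.7 + 6.8
Step 3: CEC = 17.8 cmol/kg

17.8


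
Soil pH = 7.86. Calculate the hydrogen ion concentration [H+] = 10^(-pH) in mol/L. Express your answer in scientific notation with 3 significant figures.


Step 1: [H+] = 10^(-pH)
Step 2: [H+] = 10^(-7.86)
Step 3: [H+] = 1.38e-08 mol/L

1.38e-08


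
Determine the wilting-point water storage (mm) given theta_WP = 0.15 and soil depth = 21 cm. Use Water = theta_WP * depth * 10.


Step 1: Water (mm) = theta_WP * depth * 10
Step 2: Water = 0.15 * 21 * 10
Step 3: Water = 31.5 mm

31.5


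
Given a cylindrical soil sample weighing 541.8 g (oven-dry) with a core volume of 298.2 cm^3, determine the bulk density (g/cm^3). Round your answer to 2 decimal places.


Step 1: Identify the formula: BD = dry mass / volume
Step 2: Substitute values: BD = 541.8 / 298.2
Step 3: BD = 1.82 g/cm^3

1.82


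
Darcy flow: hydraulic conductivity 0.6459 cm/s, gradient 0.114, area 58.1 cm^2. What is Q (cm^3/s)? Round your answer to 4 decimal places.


Step 1: Apply Darcy's law: Q = K * i * A
Step 2: Q = 0.6459 * 0.114 * 58.1
Step 3: Q = 4.2781 cm^3/s

4.2781


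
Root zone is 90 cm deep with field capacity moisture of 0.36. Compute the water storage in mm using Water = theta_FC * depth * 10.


Step 1: Water (mm) = theta_FC * depth (cm) * 10
Step 2: Water = 0.36 * 90 * 10
Step 3: Water = 324.0 mm

324.0


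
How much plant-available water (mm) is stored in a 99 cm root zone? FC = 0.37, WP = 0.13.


Step 1: Available water = (FC - WP) * depth * 10
Step 2: AW = (0.37 - 0.13) * 99 * 10
Step 3: AW = 0.24 * 99 * 10
Step 4: AW = 237.6 mm

237.6


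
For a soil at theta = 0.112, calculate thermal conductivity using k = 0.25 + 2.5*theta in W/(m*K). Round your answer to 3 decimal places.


Step 1: k = 0.25 + 2.5 * theta
Step 2: k = 0.25 + 2.5 * 0.112
Step 3: k = 0.25 + 0.28
Step 4: k = 0.53 W/(m*K)

0.53


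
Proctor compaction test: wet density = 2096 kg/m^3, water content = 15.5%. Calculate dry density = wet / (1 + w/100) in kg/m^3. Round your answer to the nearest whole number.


Step 1: Dry density = wet density / (1 + w/100)
Step 2: Dry density = 2096 / (1 + 15.5/100)
Step 3: Dry density = 2096 / 1.155
Step 4: Dry density = 1815 kg/m^3

1815


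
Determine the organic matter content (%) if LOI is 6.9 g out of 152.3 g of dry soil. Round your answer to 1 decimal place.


Step 1: OM% = 100 * LOI / sample mass
Step 2: OM = 100 * 6.9 / 152.3
Step 3: OM = 4.5%

4.5


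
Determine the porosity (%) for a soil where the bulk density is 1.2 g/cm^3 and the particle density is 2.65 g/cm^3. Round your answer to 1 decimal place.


Step 1: Formula: n = 100 * (1 - BD / PD)
Step 2: n = 100 * (1 - 1.2 / 2.65)
Step 3: n = 100 * (1 - 0.45283)
Step 4: n = 54.7%

54.7


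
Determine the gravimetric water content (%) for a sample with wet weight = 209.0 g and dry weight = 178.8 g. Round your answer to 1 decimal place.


Step 1: Water mass = wet - dry = 209.0 - 178.8 = 30.2 g
Step 2: w = 100 * water mass / dry mass
Step 3: w = 100 * 30.2 / 178.8 = 16.9%

16.9


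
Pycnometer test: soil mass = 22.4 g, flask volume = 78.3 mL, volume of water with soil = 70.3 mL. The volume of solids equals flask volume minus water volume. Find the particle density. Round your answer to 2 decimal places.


Step 1: Volume of solids = flask volume - water volume with soil
Step 2: V_solids = 78.3 - 70.3 = 8.0 mL
Step 3: Particle density = mass / V_solids = 22.4 / 8.0 = 2.8 g/cm^3

2.8


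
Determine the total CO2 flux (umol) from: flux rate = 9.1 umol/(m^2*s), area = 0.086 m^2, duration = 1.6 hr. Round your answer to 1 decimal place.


Step 1: Convert time to seconds: 1.6 hr * 3600 = 5760.0 s
Step 2: Total = flux * area * time_s
Step 3: Total = 9.1 * 0.086 * 5760.0
Step 4: Total = 4507.8 umol

4507.8


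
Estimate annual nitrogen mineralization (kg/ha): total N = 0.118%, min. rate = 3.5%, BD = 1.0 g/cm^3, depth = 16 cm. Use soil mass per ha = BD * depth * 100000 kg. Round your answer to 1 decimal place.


Step 1: Soil mass per ha = BD * depth * 100000 = 1.0 * 16 * 100000 = 1600000 kg
Step 2: Total N pool = soil mass * N%/100 = 1600000 * 0.118/100 = 1888.0 kg/ha
Step 3: N mineralized = N pool * rate%/100 = 1888.0 * 3.5/100 = 66.1 kg/ha/yr

66.1


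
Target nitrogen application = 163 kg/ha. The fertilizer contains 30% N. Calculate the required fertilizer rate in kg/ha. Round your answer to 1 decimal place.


Step 1: Fertilizer rate = target N / (N content / 100)
Step 2: Rate = 163 / (30 / 100)
Step 3: Rate = 163 / 0.3
Step 4: Rate = 543.3 kg/ha

543.3


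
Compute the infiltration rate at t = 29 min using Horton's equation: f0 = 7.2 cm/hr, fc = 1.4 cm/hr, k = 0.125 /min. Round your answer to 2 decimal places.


Step 1: f = fc + (f0 - fc) * exp(-k * t)
Step 2: exp(-0.125 * 29) = 0.026649
Step 3: f = 1.4 + (7.2 - 1.4) * 0.026649
Step 4: f = 1.4 + 5.8 * 0.026649
Step 5: f = 1.55 cm/hr

1.55


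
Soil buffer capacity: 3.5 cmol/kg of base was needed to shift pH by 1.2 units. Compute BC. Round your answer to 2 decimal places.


Step 1: BC = change in base / change in pH
Step 2: BC = 3.5 / 1.2
Step 3: BC = 2.92 cmol/(kg*pH unit)

2.92


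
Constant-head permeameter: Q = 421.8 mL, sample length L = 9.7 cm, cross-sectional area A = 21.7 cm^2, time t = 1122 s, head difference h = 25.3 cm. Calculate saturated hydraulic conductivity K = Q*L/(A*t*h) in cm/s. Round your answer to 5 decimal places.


Step 1: K = Q * L / (A * t * h)
Step 2: Numerator = 421.8 * 9.7 = 4091.46
Step 3: Denominator = 21.7 * 1122 * 25.3 = 615989.22
Step 4: K = 4091.46 / 615989.22 = 0.00664 cm/s

0.00664


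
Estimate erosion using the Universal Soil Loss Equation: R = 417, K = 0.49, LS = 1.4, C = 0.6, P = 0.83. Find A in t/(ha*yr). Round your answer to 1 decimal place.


Step 1: A = R * K * LS * C * P
Step 2: R * K = 417 * 0.49 = 204.33
Step 3: (R*K) * LS = 204.33 * 1.4 = 286.062
Step 4: * C * P = 286.062 * 0.6 * 0.83 = 142.5
Step 5: A = 142.5 t/(ha*yr)

142.5


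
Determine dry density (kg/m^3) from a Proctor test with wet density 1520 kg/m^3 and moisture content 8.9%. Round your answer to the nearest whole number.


Step 1: Dry density = wet density / (1 + w/100)
Step 2: Dry density = 1520 / (1 + 8.9/100)
Step 3: Dry density = 1520 / 1.089
Step 4: Dry density = 1396 kg/m^3

1396


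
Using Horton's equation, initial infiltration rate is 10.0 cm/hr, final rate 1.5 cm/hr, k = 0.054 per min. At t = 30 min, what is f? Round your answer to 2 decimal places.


Step 1: f = fc + (f0 - fc) * exp(-k * t)
Step 2: exp(-0.054 * 30) = 0.197899
Step 3: f = 1.5 + (10.0 - 1.5) * 0.197899
Step 4: f = 1.5 + 8.5 * 0.197899
Step 5: f = 3.18 cm/hr

3.18


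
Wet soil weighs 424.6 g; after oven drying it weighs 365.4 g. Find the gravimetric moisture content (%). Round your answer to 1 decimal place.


Step 1: Water mass = wet - dry = 424.6 - 365.4 = 59.2 g
Step 2: w = 100 * water mass / dry mass
Step 3: w = 100 * 59.2 / 365.4 = 16.2%

16.2


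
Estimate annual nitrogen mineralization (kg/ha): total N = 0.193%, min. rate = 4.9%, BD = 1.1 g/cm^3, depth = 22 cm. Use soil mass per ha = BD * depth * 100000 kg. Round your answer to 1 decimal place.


Step 1: Soil mass per ha = BD * depth * 100000 = 1.1 * 22 * 100000 = 2420000 kg
Step 2: Total N pool = soil mass * N%/100 = 2420000 * 0.193/100 = 4670.6 kg/ha
Step 3: N mineralized = N pool * rate%/100 = 4670.6 * 4.9/100 = 228.9 kg/ha/yr

228.9


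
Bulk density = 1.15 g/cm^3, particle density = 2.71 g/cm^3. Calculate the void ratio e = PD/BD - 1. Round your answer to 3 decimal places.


Step 1: e = PD / BD - 1
Step 2: e = 2.71 / 1.15 - 1
Step 3: e = 2.35652 - 1
Step 4: e = 1.357

1.357


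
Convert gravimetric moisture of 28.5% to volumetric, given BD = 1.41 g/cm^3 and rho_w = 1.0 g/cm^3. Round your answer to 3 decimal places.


Step 1: theta = (w / 100) * BD / rho_w
Step 2: theta = (28.5 / 100) * 1.41 / 1.0
Step 3: theta = 0.285 * 1.41
Step 4: theta = 0.402

0.402


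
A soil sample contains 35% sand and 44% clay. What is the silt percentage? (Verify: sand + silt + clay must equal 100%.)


Step 1: sand + silt + clay = 100%
Step 2: silt = 100 - sand - clay
Step 3: silt = 100 - 35 - 44
Step 4: silt = 21%

21


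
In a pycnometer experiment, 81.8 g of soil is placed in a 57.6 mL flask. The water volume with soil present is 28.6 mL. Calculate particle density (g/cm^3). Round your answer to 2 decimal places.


Step 1: Volume of solids = flask volume - water volume with soil
Step 2: V_solids = 57.6 - 28.6 = 29.0 mL
Step 3: Particle density = mass / V_solids = 81.8 / 29.0 = 2.82 g/cm^3

2.82


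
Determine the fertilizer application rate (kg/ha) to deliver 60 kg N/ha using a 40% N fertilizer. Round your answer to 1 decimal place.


Step 1: Fertilizer rate = target N / (N content / 100)
Step 2: Rate = 60 / (40 / 100)
Step 3: Rate = 60 / 0.4
Step 4: Rate = 150.0 kg/ha

150.0


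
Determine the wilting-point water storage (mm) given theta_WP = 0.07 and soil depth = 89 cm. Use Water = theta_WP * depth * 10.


Step 1: Water (mm) = theta_WP * depth * 10
Step 2: Water = 0.07 * 89 * 10
Step 3: Water = 62.3 mm

62.3


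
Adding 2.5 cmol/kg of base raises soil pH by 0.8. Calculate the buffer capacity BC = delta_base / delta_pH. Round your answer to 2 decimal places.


Step 1: BC = change in base / change in pH
Step 2: BC = 2.5 / 0.8
Step 3: BC = 3.13 cmol/(kg*pH unit)

3.13


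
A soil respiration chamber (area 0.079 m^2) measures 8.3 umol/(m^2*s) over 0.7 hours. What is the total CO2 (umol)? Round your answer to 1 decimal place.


Step 1: Convert time to seconds: 0.7 hr * 3600 = 2520.0 s
Step 2: Total = flux * area * time_s
Step 3: Total = 8.3 * 0.079 * 2520.0
Step 4: Total = 1652.4 umol

1652.4


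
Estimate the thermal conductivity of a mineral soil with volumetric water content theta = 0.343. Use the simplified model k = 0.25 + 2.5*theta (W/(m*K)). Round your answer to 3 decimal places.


Step 1: k = 0.25 + 2.5 * theta
Step 2: k = 0.25 + 2.5 * 0.343
Step 3: k = 0.25 + 0.858
Step 4: k = 1.108 W/(m*K)

1.108


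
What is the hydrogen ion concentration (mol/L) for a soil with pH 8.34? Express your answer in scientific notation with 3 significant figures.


Step 1: [H+] = 10^(-pH)
Step 2: [H+] = 10^(-8.34)
Step 3: [H+] = 4.57e-09 mol/L

4.57e-09


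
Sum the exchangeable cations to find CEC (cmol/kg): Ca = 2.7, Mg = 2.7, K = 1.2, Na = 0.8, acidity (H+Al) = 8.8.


Step 1: CEC = Ca + Mg + K + Na + (H+Al)
Step 2: CEC = 2.7 + 2.7 + 1.2 + 0.8 + 8.8
Step 3: CEC = 16.2 cmol/kg

16.2


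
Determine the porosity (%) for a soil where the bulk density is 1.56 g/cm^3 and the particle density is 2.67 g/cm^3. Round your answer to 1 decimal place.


Step 1: Formula: n = 100 * (1 - BD / PD)
Step 2: n = 100 * (1 - 1.56 / 2.67)
Step 3: n = 100 * (1 - 0.58427)
Step 4: n = 41.6%

41.6


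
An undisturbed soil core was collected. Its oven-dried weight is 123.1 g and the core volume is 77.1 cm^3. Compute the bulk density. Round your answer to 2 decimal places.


Step 1: Identify the formula: BD = dry mass / volume
Step 2: Substitute values: BD = 123.1 / 77.1
Step 3: BD = 1.6 g/cm^3

1.6


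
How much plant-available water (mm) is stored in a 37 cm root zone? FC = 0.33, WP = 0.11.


Step 1: Available water = (FC - WP) * depth * 10
Step 2: AW = (0.33 - 0.11) * 37 * 10
Step 3: AW = 0.22 * 37 * 10
Step 4: AW = 81.4 mm

81.4


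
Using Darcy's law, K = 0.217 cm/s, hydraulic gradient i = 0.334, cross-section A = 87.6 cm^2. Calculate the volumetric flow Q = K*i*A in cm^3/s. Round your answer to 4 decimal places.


Step 1: Apply Darcy's law: Q = K * i * A
Step 2: Q = 0.217 * 0.334 * 87.6
Step 3: Q = 6.3491 cm^3/s

6.3491


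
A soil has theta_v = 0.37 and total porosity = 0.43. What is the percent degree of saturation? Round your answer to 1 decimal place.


Step 1: S = 100 * theta_v / n
Step 2: S = 100 * 0.37 / 0.43
Step 3: S = 86.0%

86.0


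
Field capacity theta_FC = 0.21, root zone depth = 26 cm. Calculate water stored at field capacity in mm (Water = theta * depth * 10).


Step 1: Water (mm) = theta_FC * depth (cm) * 10
Step 2: Water = 0.21 * 26 * 10
Step 3: Water = 54.6 mm

54.6


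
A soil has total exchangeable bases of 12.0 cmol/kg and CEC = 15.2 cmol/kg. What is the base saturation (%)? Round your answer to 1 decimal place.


Step 1: BS = 100 * (sum of bases) / CEC
Step 2: BS = 100 * 12.0 / 15.2
Step 3: BS = 78.9%

78.9


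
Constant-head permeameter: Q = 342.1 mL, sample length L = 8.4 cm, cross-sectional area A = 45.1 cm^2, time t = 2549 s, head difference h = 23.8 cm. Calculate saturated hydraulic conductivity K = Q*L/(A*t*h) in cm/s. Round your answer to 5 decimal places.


Step 1: K = Q * L / (A * t * h)
Step 2: Numerator = 342.1 * 8.4 = 2873.64
Step 3: Denominator = 45.1 * 2549 * 23.8 = 2736045.62
Step 4: K = 2873.64 / 2736045.62 = 0.00105 cm/s

0.00105


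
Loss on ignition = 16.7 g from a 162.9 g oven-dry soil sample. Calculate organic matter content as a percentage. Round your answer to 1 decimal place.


Step 1: OM% = 100 * LOI / sample mass
Step 2: OM = 100 * 16.7 / 162.9
Step 3: OM = 10.3%

10.3


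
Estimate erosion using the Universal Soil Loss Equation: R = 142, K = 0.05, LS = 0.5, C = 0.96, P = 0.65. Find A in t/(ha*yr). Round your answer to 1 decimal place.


Step 1: A = R * K * LS * C * P
Step 2: R * K = 142 * 0.05 = 7.1
Step 3: (R*K) * LS = 7.1 * 0.5 = 3.55
Step 4: * C * P = 3.55 * 0.96 * 0.65 = 2.2
Step 5: A = 2.2 t/(ha*yr)

2.2


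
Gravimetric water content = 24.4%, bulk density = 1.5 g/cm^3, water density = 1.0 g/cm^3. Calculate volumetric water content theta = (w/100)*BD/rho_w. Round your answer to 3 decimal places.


Step 1: theta = (w / 100) * BD / rho_w
Step 2: theta = (24.4 / 100) * 1.5 / 1.0
Step 3: theta = 0.244 * 1.5
Step 4: theta = 0.366

0.366


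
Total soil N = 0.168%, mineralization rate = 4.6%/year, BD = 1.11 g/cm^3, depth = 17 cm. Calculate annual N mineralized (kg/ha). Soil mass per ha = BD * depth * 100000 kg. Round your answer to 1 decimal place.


Step 1: Soil mass per ha = BD * depth * 100000 = 1.11 * 17 * 100000 = 1887000 kg
Step 2: Total N pool = soil mass * N%/100 = 1887000 * 0.168/100 = 3170.16 kg/ha
Step 3: N mineralized = N pool * rate%/100 = 3170.16 * 4.6/100 = 145.8 kg/ha/yr

145.8


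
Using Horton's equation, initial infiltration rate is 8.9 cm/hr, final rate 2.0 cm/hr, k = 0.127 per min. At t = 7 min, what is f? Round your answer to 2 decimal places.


Step 1: f = fc + (f0 - fc) * exp(-k * t)
Step 2: exp(-0.127 * 7) = 0.411067
Step 3: f = 2.0 + (8.9 - 2.0) * 0.411067
Step 4: f = 2.0 + 6.9 * 0.411067
Step 5: f = 4.84 cm/hr

4.84


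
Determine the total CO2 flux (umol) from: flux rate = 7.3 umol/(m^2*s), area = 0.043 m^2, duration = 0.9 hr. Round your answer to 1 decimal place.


Step 1: Convert time to seconds: 0.9 hr * 3600 = 3240.0 s
Step 2: Total = flux * area * time_s
Step 3: Total = 7.3 * 0.043 * 3240.0
Step 4: Total = 1017.0 umol

1017.0


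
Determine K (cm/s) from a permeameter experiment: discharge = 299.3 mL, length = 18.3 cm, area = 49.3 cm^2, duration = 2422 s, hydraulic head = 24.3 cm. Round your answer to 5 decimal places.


Step 1: K = Q * L / (A * t * h)
Step 2: Numerator = 299.3 * 18.3 = 5477.19
Step 3: Denominator = 49.3 * 2422 * 24.3 = 2901531.78
Step 4: K = 5477.19 / 2901531.78 = 0.00189 cm/s

0.00189


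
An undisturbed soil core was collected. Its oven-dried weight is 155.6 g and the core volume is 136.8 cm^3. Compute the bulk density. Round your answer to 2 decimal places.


Step 1: Identify the formula: BD = dry mass / volume
Step 2: Substitute values: BD = 155.6 / 136.8
Step 3: BD = 1.14 g/cm^3

1.14


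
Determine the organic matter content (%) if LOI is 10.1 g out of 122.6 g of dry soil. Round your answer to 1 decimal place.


Step 1: OM% = 100 * LOI / sample mass
Step 2: OM = 100 * 10.1 / 122.6
Step 3: OM = 8.2%

8.2


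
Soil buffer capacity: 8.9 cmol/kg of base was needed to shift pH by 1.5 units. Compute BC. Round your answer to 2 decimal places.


Step 1: BC = change in base / change in pH
Step 2: BC = 8.9 / 1.5
Step 3: BC = 5.93 cmol/(kg*pH unit)

5.93


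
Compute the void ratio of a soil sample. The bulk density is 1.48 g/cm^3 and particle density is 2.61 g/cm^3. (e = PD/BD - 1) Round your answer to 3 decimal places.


Step 1: e = PD / BD - 1
Step 2: e = 2.61 / 1.48 - 1
Step 3: e = 1.76351 - 1
Step 4: e = 0.764

0.764


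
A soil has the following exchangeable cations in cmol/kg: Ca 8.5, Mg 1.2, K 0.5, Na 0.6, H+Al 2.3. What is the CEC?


Step 1: CEC = Ca + Mg + K + Na + (H+Al)
Step 2: CEC = 8.5 + 1.2 + 0.5 + 0.6 + 2.3
Step 3: CEC = 13.1 cmol/kg

13.1


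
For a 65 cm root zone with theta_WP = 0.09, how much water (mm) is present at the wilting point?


Step 1: Water (mm) = theta_WP * depth * 10
Step 2: Water = 0.09 * 65 * 10
Step 3: Water = 58.5 mm

58.5


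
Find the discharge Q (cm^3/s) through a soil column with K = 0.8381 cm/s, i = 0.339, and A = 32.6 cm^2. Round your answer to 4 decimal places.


Step 1: Apply Darcy's law: Q = K * i * A
Step 2: Q = 0.8381 * 0.339 * 32.6
Step 3: Q = 9.2622 cm^3/s

9.2622


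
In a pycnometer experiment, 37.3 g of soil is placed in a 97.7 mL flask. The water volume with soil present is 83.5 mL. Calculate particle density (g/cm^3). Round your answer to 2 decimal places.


Step 1: Volume of solids = flask volume - water volume with soil
Step 2: V_solids = 97.7 - 83.5 = 14.2 mL
Step 3: Particle density = mass / V_solids = 37.3 / 14.2 = 2.63 g/cm^3

2.63


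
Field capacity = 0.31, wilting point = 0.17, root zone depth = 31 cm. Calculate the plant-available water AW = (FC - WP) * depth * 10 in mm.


Step 1: Available water = (FC - WP) * depth * 10
Step 2: AW = (0.31 - 0.17) * 31 * 10
Step 3: AW = 0.14 * 31 * 10
Step 4: AW = 43.4 mm

43.4


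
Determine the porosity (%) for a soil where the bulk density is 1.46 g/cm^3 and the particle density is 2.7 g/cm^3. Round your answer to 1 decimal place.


Step 1: Formula: n = 100 * (1 - BD / PD)
Step 2: n = 100 * (1 - 1.46 / 2.7)
Step 3: n = 100 * (1 - 0.54074)
Step 4: n = 45.9%

45.9


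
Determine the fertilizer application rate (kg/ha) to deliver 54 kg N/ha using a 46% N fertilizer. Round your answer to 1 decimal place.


Step 1: Fertilizer rate = target N / (N content / 100)
Step 2: Rate = 54 / (46 / 100)
Step 3: Rate = 54 / 0.46
Step 4: Rate = 117.4 kg/ha

117.4


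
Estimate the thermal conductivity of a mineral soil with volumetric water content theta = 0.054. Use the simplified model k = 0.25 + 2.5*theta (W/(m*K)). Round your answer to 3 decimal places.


Step 1: k = 0.25 + 2.5 * theta
Step 2: k = 0.25 + 2.5 * 0.054
Step 3: k = 0.25 + 0.135
Step 4: k = 0.385 W/(m*K)

0.385
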